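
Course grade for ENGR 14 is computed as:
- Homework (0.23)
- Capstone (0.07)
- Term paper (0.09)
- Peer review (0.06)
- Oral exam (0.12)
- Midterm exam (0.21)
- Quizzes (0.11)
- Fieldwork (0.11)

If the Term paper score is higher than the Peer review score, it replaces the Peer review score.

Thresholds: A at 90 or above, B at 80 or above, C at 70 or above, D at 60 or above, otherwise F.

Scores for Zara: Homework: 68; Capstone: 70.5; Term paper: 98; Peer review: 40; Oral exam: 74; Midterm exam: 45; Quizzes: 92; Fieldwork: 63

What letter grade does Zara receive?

Term paper (98) > Peer review (40), so Peer review counts as 98.
Weighted total:
  Homework 68 × 0.23 = 15.64
  Capstone 70.5 × 0.07 = 4.935
  Term paper 98 × 0.09 = 8.82
  Peer review 98 × 0.06 = 5.88
  Oral exam 74 × 0.12 = 8.88
  Midterm exam 45 × 0.21 = 9.45
  Quizzes 92 × 0.11 = 10.12
  Fieldwork 63 × 0.11 = 6.93
Sum = 70.655
70.655 is ≥ 70 and < 80 → C

C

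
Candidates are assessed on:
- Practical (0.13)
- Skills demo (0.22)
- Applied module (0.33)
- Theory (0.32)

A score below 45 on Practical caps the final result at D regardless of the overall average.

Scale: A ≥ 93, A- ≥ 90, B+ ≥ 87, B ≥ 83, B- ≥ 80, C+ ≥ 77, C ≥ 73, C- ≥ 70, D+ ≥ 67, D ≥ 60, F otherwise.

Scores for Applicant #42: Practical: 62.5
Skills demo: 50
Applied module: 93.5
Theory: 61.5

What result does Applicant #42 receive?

Practical score 62.5 ≥ 45: minimum met.
Weighted total:
  Practical 62.5 × 0.13 = 8.125
  Skills demo 50 × 0.22 = 11
  Applied module 93.5 × 0.33 = 30.855
  Theory 61.5 × 0.32 = 19.68
Sum = 69.66
69.66 is ≥ 67 and < 70 → D+

D+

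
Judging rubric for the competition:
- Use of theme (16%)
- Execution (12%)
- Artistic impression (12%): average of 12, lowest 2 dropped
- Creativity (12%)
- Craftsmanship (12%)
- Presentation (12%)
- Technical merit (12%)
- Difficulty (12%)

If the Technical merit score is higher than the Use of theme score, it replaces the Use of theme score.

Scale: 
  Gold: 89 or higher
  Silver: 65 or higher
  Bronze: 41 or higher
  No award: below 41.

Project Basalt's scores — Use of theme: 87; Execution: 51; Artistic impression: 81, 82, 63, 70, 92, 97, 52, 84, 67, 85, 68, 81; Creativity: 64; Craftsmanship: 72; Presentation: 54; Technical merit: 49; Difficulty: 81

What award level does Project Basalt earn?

Artistic impression: drop 52, 63 → average of remaining 10 = 807/10 = 80.7
Technical merit (49) ≤ Use of theme (87), so Use of theme stays at 87.
Weighted total:
  Use of theme 87 × 0.16 = 13.92
  Execution 51 × 0.12 = 6.12
  Artistic impression 80.7 × 0.12 = 9.684
  Creativity 64 × 0.12 = 7.68
  Craftsmanship 72 × 0.12 = 8.64
  Presentation 54 × 0.12 = 6.48
  Technical merit 49 × 0.12 = 5.88
  Difficulty 81 × 0.12 = 9.72
Sum = 68.124
68.124 is ≥ 65 and < 89 → Silver

Silver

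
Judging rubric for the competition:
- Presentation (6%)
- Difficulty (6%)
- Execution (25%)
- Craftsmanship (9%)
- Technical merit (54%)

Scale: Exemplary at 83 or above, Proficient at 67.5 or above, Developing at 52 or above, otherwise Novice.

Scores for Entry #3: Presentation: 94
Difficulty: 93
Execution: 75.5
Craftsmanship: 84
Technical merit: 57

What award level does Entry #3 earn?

Weighted total:
  Presentation 94 × 0.06 = 5.64
  Difficulty 93 × 0.06 = 5.58
  Execution 75.5 × 0.25 = 18.875
  Craftsmanship 84 × 0.09 = 7.56
  Technical merit 57 × 0.54 = 30.78
Sum = 68.435
68.435 is ≥ 67.5 and < 83 → Proficient

Proficient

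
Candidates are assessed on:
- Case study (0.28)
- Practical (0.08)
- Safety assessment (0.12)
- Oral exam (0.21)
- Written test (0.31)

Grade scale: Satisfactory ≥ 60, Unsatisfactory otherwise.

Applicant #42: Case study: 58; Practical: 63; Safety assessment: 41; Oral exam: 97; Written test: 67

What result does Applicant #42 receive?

Weighted total:
  Case study 58 × 0.28 = 16.24
  Practical 63 × 0.08 = 5.04
  Safety assessment 41 × 0.12 = 4.92
  Oral exam 97 × 0.21 = 20.37
  Written test 67 × 0.31 = 20.77
Sum = 67.34
67.34 ≥ 60 → Satisfactory

Satisfactory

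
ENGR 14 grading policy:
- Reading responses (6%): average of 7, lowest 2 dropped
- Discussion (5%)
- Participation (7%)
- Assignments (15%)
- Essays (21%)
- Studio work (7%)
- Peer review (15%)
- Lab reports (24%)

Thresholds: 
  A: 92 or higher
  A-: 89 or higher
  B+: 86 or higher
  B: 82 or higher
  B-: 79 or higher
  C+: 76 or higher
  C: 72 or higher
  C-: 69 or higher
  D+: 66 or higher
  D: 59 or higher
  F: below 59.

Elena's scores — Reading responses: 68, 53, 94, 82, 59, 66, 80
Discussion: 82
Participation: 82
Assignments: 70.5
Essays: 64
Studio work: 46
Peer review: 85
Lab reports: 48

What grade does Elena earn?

Reading responses: drop 53, 59 → average of remaining 5 = 390/5 = 78
Weighted total:
  Reading responses 78 × 0.06 = 4.68
  Discussion 82 × 0.05 = 4.1
  Participation 82 × 0.07 = 5.74
  Assignments 70.5 × 0.15 = 10.575
  Essays 64 × 0.21 = 13.44
  Studio work 46 × 0.07 = 3.22
  Peer review 85 × 0.15 = 12.75
  Lab reports 48 × 0.24 = 11.52
Sum = 66.025
66.025 is ≥ 66 and < 69 → D+

D+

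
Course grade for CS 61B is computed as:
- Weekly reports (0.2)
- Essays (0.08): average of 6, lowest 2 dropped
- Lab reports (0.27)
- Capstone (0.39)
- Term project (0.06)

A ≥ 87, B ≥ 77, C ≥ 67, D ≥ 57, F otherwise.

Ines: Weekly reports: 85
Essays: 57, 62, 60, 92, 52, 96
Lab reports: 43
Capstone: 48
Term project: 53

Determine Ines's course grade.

F

Essays: drop 52, 57 → average of remaining 4 = 310/4 = 77.5
Weighted total:
  Weekly reports 85 × 0.2 = 17
  Essays 77.5 × 0.08 = 6.2
  Lab reports 43 × 0.27 = 11.61
  Capstone 48 × 0.39 = 18.72
  Term project 53 × 0.06 = 3.18
Sum = 56.71
56.71 < 57 → F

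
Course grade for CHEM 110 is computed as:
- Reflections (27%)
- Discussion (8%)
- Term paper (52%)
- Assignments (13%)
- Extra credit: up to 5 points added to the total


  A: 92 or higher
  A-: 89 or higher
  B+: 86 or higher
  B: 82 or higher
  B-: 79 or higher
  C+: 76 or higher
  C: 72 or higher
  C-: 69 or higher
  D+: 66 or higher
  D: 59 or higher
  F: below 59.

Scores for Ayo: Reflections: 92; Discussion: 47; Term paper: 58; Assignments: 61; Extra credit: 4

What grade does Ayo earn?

C-

Weighted total:
  Reflections 92 × 0.27 = 24.84
  Discussion 47 × 0.08 = 3.76
  Term paper 58 × 0.52 = 30.16
  Assignments 61 × 0.13 = 7.93
Sum = 66.69
Extra credit: 66.69 + 4 = 70.69
70.69 is ≥ 69 and < 72 → C-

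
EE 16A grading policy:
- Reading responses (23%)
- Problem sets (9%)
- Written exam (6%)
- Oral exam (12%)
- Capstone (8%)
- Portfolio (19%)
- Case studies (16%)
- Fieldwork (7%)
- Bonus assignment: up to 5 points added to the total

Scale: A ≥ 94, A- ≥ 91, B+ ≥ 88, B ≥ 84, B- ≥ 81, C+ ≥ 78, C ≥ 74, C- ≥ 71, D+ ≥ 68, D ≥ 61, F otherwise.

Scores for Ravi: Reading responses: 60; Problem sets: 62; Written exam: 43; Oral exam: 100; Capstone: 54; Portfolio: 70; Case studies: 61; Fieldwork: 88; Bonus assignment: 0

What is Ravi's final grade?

D

Weighted total:
  Reading responses 60 × 0.23 = 13.8
  Problem sets 62 × 0.09 = 5.58
  Written exam 43 × 0.06 = 2.58
  Oral exam 100 × 0.12 = 12
  Capstone 54 × 0.08 = 4.32
  Portfolio 70 × 0.19 = 13.3
  Case studies 61 × 0.16 = 9.76
  Fieldwork 88 × 0.07 = 6.16
Sum = 67.5
Bonus assignment: 67.5 + 0 = 67.5
67.5 is ≥ 61 and < 68 → D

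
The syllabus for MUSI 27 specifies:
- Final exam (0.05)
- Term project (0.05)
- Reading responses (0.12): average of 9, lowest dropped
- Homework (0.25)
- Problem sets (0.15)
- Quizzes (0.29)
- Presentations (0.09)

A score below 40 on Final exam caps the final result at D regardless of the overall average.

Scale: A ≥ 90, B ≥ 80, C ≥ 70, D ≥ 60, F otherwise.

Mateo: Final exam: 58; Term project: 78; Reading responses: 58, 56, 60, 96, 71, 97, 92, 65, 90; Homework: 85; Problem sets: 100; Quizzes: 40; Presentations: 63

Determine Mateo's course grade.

Reading responses: drop 56 → average of remaining 8 = 629/8 = 78.625
Final exam score 58 ≥ 40: minimum met.
Weighted total:
  Final exam 58 × 0.05 = 2.9
  Term project 78 × 0.05 = 3.9
  Reading responses 78.625 × 0.12 = 9.435
  Homework 85 × 0.25 = 21.25
  Problem sets 100 × 0.15 = 15
  Quizzes 40 × 0.29 = 11.6
  Presentations 63 × 0.09 = 5.67
Sum = 69.755
69.755 is ≥ 60 and < 70 → D

D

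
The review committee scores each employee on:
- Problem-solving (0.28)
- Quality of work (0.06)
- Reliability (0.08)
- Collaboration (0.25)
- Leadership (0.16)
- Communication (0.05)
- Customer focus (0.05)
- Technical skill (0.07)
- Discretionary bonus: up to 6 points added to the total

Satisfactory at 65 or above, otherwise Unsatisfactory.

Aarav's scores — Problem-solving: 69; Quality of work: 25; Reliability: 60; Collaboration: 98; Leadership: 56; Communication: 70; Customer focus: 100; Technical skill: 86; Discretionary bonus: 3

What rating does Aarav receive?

Weighted total:
  Problem-solving 69 × 0.28 = 19.32
  Quality of work 25 × 0.06 = 1.5
  Reliability 60 × 0.08 = 4.8
  Collaboration 98 × 0.25 = 24.5
  Leadership 56 × 0.16 = 8.96
  Communication 70 × 0.05 = 3.5
  Customer focus 100 × 0.05 = 5
  Technical skill 86 × 0.07 = 6.02
Sum = 73.6
Discretionary bonus: 73.6 + 3 = 76.6
76.6 ≥ 65 → Satisfactory

Satisfactory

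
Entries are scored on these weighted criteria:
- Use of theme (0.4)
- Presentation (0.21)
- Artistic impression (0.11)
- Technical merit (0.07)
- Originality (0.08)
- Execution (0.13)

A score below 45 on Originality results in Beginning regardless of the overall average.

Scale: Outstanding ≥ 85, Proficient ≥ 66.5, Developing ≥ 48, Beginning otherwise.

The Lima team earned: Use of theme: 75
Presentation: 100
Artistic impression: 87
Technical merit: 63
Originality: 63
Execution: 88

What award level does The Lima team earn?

Originality score 63 ≥ 45: minimum met.
Weighted total:
  Use of theme 75 × 0.4 = 30
  Presentation 100 × 0.21 = 21
  Artistic impression 87 × 0.11 = 9.57
  Technical merit 63 × 0.07 = 4.41
  Originality 63 × 0.08 = 5.04
  Execution 88 × 0.13 = 11.44
Sum = 81.46
81.46 is ≥ 66.5 and < 85 → Proficient

Proficient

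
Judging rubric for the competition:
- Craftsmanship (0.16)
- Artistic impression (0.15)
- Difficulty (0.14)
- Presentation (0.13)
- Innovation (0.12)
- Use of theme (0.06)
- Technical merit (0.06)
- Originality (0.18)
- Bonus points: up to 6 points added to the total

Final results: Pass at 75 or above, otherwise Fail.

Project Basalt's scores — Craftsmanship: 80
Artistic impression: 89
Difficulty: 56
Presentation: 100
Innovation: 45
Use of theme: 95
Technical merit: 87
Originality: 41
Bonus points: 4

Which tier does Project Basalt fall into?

Weighted total:
  Craftsmanship 80 × 0.16 = 12.8
  Artistic impression 89 × 0.15 = 13.35
  Difficulty 56 × 0.14 = 7.84
  Presentation 100 × 0.13 = 13
  Innovation 45 × 0.12 = 5.4
  Use of theme 95 × 0.06 = 5.7
  Technical merit 87 × 0.06 = 5.22
  Originality 41 × 0.18 = 7.38
Sum = 70.69
Bonus points: 70.69 + 4 = 74.69
74.69 < 75 → Fail

Fail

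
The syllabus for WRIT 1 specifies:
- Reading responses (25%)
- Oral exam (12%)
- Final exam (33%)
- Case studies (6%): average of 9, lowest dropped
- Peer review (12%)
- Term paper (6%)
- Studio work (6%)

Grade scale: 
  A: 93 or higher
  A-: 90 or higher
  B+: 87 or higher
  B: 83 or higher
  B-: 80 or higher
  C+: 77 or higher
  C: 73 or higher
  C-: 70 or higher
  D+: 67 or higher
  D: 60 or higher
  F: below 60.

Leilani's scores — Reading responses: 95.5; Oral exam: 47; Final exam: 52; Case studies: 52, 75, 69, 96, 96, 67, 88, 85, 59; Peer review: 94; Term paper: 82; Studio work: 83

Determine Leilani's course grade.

C-

Case studies: drop 52 → average of remaining 8 = 635/8 = 79.375
Weighted total:
  Reading responses 95.5 × 0.25 = 23.875
  Oral exam 47 × 0.12 = 5.64
  Final exam 52 × 0.33 = 17.16
  Case studies 79.375 × 0.06 = 4.7625
  Peer review 94 × 0.12 = 11.28
  Term paper 82 × 0.06 = 4.92
  Studio work 83 × 0.06 = 4.98
Sum = 72.6175
72.6175 is ≥ 70 and < 73 → C-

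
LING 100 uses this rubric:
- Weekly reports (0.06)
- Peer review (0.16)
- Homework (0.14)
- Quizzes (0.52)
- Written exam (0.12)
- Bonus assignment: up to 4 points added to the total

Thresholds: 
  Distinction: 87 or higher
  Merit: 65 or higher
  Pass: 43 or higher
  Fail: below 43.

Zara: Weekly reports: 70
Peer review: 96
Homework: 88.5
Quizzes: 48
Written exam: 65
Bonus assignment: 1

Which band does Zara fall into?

Weighted total:
  Weekly reports 70 × 0.06 = 4.2
  Peer review 96 × 0.16 = 15.36
  Homework 88.5 × 0.14 = 12.39
  Quizzes 48 × 0.52 = 24.96
  Written exam 65 × 0.12 = 7.8
Sum = 64.71
Bonus assignment: 64.71 + 1 = 65.71
65.71 is ≥ 65 and < 87 → Merit

Merit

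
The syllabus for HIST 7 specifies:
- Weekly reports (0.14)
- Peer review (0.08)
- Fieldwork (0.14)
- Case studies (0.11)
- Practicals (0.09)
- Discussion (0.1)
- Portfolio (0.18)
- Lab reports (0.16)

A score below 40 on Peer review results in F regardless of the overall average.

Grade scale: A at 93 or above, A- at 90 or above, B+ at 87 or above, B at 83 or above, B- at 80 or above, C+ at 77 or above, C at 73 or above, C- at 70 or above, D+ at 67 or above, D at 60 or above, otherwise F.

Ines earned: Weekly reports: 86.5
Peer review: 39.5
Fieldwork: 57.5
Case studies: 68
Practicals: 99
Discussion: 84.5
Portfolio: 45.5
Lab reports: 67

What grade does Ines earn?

Peer review score 39.5 < 40: minimum not met.
Weighted total:
  Weekly reports 86.5 × 0.14 = 12.11
  Peer review 39.5 × 0.08 = 3.16
  Fieldwork 57.5 × 0.14 = 8.05
  Case studies 68 × 0.11 = 7.48
  Practicals 99 × 0.09 = 8.91
  Discussion 84.5 × 0.1 = 8.45
  Portfolio 45.5 × 0.18 = 8.19
  Lab reports 67 × 0.16 = 10.72
Sum = 67.07
Because the Peer review minimum was not met, the result is F.

F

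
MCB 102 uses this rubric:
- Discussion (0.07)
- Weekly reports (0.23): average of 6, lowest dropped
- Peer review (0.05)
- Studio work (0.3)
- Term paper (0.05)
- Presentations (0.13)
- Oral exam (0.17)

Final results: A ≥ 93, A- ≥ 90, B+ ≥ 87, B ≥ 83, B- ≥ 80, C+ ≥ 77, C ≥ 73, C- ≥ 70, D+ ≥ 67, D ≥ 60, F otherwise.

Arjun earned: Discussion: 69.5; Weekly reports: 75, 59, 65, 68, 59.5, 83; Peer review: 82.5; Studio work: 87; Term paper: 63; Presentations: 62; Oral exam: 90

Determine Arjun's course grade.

C+

Weekly reports: drop 59 → average of remaining 5 = 350.5/5 = 70.1
Weighted total:
  Discussion 69.5 × 0.07 = 4.865
  Weekly reports 70.1 × 0.23 = 16.123
  Peer review 82.5 × 0.05 = 4.125
  Studio work 87 × 0.3 = 26.1
  Term paper 63 × 0.05 = 3.15
  Presentations 62 × 0.13 = 8.06
  Oral exam 90 × 0.17 = 15.3
Sum = 77.723
77.723 is ≥ 77 and < 80 → C+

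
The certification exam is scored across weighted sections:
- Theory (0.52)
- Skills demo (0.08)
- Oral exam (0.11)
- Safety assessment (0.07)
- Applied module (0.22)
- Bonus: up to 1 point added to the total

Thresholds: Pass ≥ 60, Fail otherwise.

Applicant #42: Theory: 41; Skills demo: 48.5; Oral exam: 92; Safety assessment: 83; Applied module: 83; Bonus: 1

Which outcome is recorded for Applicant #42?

Weighted total:
  Theory 41 × 0.52 = 21.32
  Skills demo 48.5 × 0.08 = 3.88
  Oral exam 92 × 0.11 = 10.12
  Safety assessment 83 × 0.07 = 5.81
  Applied module 83 × 0.22 = 18.26
Sum = 59.39
Bonus: 59.39 + 1 = 60.39
60.39 ≥ 60 → Pass

Pass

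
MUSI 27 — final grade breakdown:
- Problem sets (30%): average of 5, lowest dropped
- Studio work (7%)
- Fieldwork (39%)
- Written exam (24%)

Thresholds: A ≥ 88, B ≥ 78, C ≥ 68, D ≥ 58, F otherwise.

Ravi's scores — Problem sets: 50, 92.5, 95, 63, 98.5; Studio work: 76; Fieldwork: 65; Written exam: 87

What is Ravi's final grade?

Problem sets: drop 50 → average of remaining 4 = 349/4 = 87.25
Weighted total:
  Problem sets 87.25 × 0.3 = 26.175
  Studio work 76 × 0.07 = 5.32
  Fieldwork 65 × 0.39 = 25.35
  Written exam 87 × 0.24 = 20.88
Sum = 77.725
77.725 is ≥ 68 and < 78 → C

C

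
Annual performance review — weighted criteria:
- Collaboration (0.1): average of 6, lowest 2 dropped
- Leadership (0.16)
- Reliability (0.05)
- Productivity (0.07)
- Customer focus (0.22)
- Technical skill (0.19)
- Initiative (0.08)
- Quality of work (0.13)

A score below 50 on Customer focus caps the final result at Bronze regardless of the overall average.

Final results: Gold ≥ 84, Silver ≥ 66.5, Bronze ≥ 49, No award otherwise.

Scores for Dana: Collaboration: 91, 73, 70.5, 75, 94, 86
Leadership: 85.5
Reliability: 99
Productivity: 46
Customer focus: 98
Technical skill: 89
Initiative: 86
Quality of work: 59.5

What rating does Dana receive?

Collaboration: drop 70.5, 73 → average of remaining 4 = 346/4 = 86.5
Customer focus score 98 ≥ 50: minimum met.
Weighted total:
  Collaboration 86.5 × 0.1 = 8.65
  Leadership 85.5 × 0.16 = 13.68
  Reliability 99 × 0.05 = 4.95
  Productivity 46 × 0.07 = 3.22
  Customer focus 98 × 0.22 = 21.56
  Technical skill 89 × 0.19 = 16.91
  Initiative 86 × 0.08 = 6.88
  Quality of work 59.5 × 0.13 = 7.735
Sum = 83.585
83.585 is ≥ 66.5 and < 84 → Silver

Silver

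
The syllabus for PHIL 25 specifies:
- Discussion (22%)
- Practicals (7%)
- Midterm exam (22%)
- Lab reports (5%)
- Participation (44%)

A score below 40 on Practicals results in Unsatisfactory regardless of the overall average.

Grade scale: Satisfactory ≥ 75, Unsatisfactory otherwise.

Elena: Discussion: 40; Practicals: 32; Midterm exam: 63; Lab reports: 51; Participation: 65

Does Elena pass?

Unsatisfactory

Practicals score 32 < 40: minimum not met.
Weighted total:
  Discussion 40 × 0.22 = 8.8
  Practicals 32 × 0.07 = 2.24
  Midterm exam 63 × 0.22 = 13.86
  Lab reports 51 × 0.05 = 2.55
  Participation 65 × 0.44 = 28.6
Sum = 56.05
Because the Practicals minimum was not met, the result is Unsatisfactory.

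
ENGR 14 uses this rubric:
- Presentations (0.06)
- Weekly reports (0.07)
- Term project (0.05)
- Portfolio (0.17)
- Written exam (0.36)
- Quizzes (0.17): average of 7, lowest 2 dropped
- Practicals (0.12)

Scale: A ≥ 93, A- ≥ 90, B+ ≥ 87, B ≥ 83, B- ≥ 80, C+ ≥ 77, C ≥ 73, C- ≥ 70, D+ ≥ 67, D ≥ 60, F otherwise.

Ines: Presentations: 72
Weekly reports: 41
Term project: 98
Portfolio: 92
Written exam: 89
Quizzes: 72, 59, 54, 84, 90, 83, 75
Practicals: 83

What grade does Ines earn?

Quizzes: drop 54, 59 → average of remaining 5 = 404/5 = 80.8
Weighted total:
  Presentations 72 × 0.06 = 4.32
  Weekly reports 41 × 0.07 = 2.87
  Term project 98 × 0.05 = 4.9
  Portfolio 92 × 0.17 = 15.64
  Written exam 89 × 0.36 = 32.04
  Quizzes 80.8 × 0.17 = 13.736
  Practicals 83 × 0.12 = 9.96
Sum = 83.466
83.466 is ≥ 83 and < 87 → B

B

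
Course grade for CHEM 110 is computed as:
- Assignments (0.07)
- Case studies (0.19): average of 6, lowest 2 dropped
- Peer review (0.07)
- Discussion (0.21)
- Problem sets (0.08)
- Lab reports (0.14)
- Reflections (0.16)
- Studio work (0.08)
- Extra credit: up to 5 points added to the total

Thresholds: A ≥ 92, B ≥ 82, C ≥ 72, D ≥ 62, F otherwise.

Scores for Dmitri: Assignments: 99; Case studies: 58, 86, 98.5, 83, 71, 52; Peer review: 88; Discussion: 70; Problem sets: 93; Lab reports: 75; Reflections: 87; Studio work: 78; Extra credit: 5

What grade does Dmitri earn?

Case studies: drop 52, 58 → average of remaining 4 = 338.5/4 = 84.625
Weighted total:
  Assignments 99 × 0.07 = 6.93
  Case studies 84.625 × 0.19 = 16.07875
  Peer review 88 × 0.07 = 6.16
  Discussion 70 × 0.21 = 14.7
  Problem sets 93 × 0.08 = 7.44
  Lab reports 75 × 0.14 = 10.5
  Reflections 87 × 0.16 = 13.92
  Studio work 78 × 0.08 = 6.24
Sum = 81.96875
Extra credit: 81.96875 + 5 = 86.96875
86.96875 is ≥ 82 and < 92 → B

B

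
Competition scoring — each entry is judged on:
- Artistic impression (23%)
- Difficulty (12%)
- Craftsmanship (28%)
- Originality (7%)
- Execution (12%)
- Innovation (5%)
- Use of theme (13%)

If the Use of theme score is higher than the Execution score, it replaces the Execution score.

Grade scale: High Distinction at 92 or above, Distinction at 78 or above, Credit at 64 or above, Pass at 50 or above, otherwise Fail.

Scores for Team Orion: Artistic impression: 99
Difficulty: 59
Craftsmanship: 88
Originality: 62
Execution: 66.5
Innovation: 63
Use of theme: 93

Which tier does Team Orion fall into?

Distinction

Use of theme (93) > Execution (66.5), so Execution counts as 93.
Weighted total:
  Artistic impression 99 × 0.23 = 22.77
  Difficulty 59 × 0.12 = 7.08
  Craftsmanship 88 × 0.28 = 24.64
  Originality 62 × 0.07 = 4.34
  Execution 93 × 0.12 = 11.16
  Innovation 63 × 0.05 = 3.15
  Use of theme 93 × 0.13 = 12.09
Sum = 85.23
85.23 is ≥ 78 and < 92 → Distinction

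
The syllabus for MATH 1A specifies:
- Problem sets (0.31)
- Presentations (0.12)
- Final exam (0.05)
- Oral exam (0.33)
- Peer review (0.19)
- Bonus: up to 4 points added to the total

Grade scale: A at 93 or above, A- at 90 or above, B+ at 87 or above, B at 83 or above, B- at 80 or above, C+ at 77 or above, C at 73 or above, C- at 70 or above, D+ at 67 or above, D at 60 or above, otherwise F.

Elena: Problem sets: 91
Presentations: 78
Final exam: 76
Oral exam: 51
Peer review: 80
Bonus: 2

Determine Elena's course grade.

Weighted total:
  Problem sets 91 × 0.31 = 28.21
  Presentations 78 × 0.12 = 9.36
  Final exam 76 × 0.05 = 3.8
  Oral exam 51 × 0.33 = 16.83
  Peer review 80 × 0.19 = 15.2
Sum = 73.4
Bonus: 73.4 + 2 = 75.4
75.4 is ≥ 73 and < 77 → C

C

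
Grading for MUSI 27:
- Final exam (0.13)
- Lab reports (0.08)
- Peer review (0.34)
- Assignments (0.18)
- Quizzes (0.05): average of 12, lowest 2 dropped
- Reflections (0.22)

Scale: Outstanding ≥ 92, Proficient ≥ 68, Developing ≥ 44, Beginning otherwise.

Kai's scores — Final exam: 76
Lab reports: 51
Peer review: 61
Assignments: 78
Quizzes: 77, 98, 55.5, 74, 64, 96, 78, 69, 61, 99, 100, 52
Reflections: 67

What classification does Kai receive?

Quizzes: drop 52, 55.5 → average of remaining 10 = 816/10 = 81.6
Weighted total:
  Final exam 76 × 0.13 = 9.88
  Lab reports 51 × 0.08 = 4.08
  Peer review 61 × 0.34 = 20.74
  Assignments 78 × 0.18 = 14.04
  Quizzes 81.6 × 0.05 = 4.08
  Reflections 67 × 0.22 = 14.74
Sum = 67.56
67.56 is ≥ 44 and < 68 → Developing

Developing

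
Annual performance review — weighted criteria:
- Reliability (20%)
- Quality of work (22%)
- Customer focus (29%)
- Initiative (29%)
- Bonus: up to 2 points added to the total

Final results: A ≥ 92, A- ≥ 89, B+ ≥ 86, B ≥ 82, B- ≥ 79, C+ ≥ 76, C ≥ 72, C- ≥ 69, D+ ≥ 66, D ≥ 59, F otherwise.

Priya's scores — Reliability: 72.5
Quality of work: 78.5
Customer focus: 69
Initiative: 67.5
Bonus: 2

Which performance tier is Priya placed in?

Weighted total:
  Reliability 72.5 × 0.2 = 14.5
  Quality of work 78.5 × 0.22 = 17.27
  Customer focus 69 × 0.29 = 20.01
  Initiative 67.5 × 0.29 = 19.575
Sum = 71.355
Bonus: 71.355 + 2 = 73.355
73.355 is ≥ 72 and < 76 → C

C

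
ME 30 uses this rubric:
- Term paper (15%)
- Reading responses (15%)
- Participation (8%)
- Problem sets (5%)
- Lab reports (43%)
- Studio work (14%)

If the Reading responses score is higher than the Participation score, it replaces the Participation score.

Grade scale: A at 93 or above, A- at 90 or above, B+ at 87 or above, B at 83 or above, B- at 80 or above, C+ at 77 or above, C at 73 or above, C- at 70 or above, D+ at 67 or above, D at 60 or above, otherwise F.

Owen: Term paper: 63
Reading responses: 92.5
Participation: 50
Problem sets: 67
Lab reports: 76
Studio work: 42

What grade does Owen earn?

C-

Reading responses (92.5) > Participation (50), so Participation counts as 92.5.
Weighted total:
  Term paper 63 × 0.15 = 9.45
  Reading responses 92.5 × 0.15 = 13.875
  Participation 92.5 × 0.08 = 7.4
  Problem sets 67 × 0.05 = 3.35
  Lab reports 76 × 0.43 = 32.68
  Studio work 42 × 0.14 = 5.88
Sum = 72.635
72.635 is ≥ 70 and < 73 → C-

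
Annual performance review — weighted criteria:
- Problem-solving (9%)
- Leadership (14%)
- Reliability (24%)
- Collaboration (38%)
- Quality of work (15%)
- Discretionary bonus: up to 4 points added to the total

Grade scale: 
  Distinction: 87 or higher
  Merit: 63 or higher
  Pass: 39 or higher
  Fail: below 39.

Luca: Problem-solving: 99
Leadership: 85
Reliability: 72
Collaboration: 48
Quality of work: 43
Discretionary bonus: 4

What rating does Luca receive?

Weighted total:
  Problem-solving 99 × 0.09 = 8.91
  Leadership 85 × 0.14 = 11.9
  Reliability 72 × 0.24 = 17.28
  Collaboration 48 × 0.38 = 18.24
  Quality of work 43 × 0.15 = 6.45
Sum = 62.78
Discretionary bonus: 62.78 + 4 = 66.78
66.78 is ≥ 63 and < 87 → Merit

Merit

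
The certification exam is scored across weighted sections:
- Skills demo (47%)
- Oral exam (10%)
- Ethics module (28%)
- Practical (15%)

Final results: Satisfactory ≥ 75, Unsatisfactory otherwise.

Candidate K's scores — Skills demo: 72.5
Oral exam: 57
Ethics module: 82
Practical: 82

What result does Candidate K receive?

Satisfactory

Weighted total:
  Skills demo 72.5 × 0.47 = 34.075
  Oral exam 57 × 0.1 = 5.7
  Ethics module 82 × 0.28 = 22.96
  Practical 82 × 0.15 = 12.3
Sum = 75.035
75.035 ≥ 75 → Satisfactory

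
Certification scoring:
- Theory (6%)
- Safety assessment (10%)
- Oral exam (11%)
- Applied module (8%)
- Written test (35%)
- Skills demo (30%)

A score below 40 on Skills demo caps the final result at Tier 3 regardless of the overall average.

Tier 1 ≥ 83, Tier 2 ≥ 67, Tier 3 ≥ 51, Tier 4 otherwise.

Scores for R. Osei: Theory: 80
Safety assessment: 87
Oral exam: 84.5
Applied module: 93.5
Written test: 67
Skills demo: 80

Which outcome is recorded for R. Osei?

Skills demo score 80 ≥ 40: minimum met.
Weighted total:
  Theory 80 × 0.06 = 4.8
  Safety assessment 87 × 0.1 = 8.7
  Oral exam 84.5 × 0.11 = 9.295
  Applied module 93.5 × 0.08 = 7.48
  Written test 67 × 0.35 = 23.45
  Skills demo 80 × 0.3 = 24
Sum = 77.725
77.725 is ≥ 67 and < 83 → Tier 2

Tier 2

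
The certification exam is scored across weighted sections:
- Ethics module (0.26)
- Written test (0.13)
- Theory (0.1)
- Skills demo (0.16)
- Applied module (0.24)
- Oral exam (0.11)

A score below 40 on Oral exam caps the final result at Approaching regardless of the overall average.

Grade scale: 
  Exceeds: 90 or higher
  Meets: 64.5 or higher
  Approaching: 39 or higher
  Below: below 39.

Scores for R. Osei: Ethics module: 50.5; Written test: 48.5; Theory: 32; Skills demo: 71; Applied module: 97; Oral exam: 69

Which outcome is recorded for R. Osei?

Oral exam score 69 ≥ 40: minimum met.
Weighted total:
  Ethics module 50.5 × 0.26 = 13.13
  Written test 48.5 × 0.13 = 6.305
  Theory 32 × 0.1 = 3.2
  Skills demo 71 × 0.16 = 11.36
  Applied module 97 × 0.24 = 23.28
  Oral exam 69 × 0.11 = 7.59
Sum = 64.865
64.865 is ≥ 64.5 and < 90 → Meets

Meets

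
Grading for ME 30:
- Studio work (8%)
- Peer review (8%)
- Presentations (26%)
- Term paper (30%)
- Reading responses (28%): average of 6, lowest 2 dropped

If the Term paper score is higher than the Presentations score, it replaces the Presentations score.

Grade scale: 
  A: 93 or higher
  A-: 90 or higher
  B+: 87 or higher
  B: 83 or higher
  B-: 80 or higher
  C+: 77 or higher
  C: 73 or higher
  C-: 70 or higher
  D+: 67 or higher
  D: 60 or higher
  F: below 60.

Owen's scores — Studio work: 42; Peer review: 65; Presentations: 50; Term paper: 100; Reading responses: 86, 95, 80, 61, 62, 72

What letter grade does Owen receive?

B+

Reading responses: drop 61, 62 → average of remaining 4 = 333/4 = 83.25
Term paper (100) > Presentations (50), so Presentations counts as 100.
Weighted total:
  Studio work 42 × 0.08 = 3.36
  Peer review 65 × 0.08 = 5.2
  Presentations 100 × 0.26 = 26
  Term paper 100 × 0.3 = 30
  Reading responses 83.25 × 0.28 = 23.31
Sum = 87.87
87.87 is ≥ 87 and < 90 → B+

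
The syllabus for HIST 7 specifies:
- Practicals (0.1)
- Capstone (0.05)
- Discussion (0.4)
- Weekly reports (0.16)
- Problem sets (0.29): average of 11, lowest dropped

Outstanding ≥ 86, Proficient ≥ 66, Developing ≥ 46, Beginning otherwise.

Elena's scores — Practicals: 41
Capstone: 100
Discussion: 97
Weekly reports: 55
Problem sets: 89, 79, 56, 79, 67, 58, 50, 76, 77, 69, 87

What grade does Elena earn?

Problem sets: drop 50 → average of remaining 10 = 737/10 = 73.7
Weighted total:
  Practicals 41 × 0.1 = 4.1
  Capstone 100 × 0.05 = 5
  Discussion 97 × 0.4 = 38.8
  Weekly reports 55 × 0.16 = 8.8
  Problem sets 73.7 × 0.29 = 21.373
Sum = 78.073
78.073 is ≥ 66 and < 86 → Proficient

Proficient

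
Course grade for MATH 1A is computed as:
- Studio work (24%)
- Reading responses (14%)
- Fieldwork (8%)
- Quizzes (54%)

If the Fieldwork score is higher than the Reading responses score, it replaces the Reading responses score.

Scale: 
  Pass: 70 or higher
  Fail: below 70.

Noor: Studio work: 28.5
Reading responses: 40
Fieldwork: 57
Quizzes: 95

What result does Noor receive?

Fieldwork (57) > Reading responses (40), so Reading responses counts as 57.
Weighted total:
  Studio work 28.5 × 0.24 = 6.84
  Reading responses 57 × 0.14 = 7.98
  Fieldwork 57 × 0.08 = 4.56
  Quizzes 95 × 0.54 = 51.3
Sum = 70.68
70.68 ≥ 70 → Pass

Pass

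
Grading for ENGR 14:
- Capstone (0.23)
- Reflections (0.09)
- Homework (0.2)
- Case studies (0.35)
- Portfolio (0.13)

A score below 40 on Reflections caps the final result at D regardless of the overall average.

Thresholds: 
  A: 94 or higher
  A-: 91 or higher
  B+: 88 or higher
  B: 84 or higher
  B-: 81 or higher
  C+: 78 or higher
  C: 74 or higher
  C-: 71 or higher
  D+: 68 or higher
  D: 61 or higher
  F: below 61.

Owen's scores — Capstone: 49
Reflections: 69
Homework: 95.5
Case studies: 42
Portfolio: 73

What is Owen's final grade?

F

Reflections score 69 ≥ 40: minimum met.
Weighted total:
  Capstone 49 × 0.23 = 11.27
  Reflections 69 × 0.09 = 6.21
  Homework 95.5 × 0.2 = 19.1
  Case studies 42 × 0.35 = 14.7
  Portfolio 73 × 0.13 = 9.49
Sum = 60.77
60.77 < 61 → F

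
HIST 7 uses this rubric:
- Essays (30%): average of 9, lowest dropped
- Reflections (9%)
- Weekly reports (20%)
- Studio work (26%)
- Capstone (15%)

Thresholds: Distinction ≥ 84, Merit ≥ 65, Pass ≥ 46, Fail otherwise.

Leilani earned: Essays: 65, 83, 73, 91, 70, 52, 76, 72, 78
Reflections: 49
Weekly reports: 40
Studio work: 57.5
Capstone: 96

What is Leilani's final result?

Pass

Essays: drop 52 → average of remaining 8 = 608/8 = 76
Weighted total:
  Essays 76 × 0.3 = 22.8
  Reflections 49 × 0.09 = 4.41
  Weekly reports 40 × 0.2 = 8
  Studio work 57.5 × 0.26 = 14.95
  Capstone 96 × 0.15 = 14.4
Sum = 64.56
64.56 is ≥ 46 and < 65 → Pass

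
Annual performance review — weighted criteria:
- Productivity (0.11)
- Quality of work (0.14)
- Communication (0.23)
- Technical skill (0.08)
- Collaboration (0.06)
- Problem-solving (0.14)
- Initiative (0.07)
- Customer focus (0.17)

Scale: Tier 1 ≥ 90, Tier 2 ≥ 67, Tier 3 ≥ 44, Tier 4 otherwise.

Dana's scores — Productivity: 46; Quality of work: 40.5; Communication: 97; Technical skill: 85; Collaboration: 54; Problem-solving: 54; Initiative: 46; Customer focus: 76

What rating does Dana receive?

Tier 3

Weighted total:
  Productivity 46 × 0.11 = 5.06
  Quality of work 40.5 × 0.14 = 5.67
  Communication 97 × 0.23 = 22.31
  Technical skill 85 × 0.08 = 6.8
  Collaboration 54 × 0.06 = 3.24
  Problem-solving 54 × 0.14 = 7.56
  Initiative 46 × 0.07 = 3.22
  Customer focus 76 × 0.17 = 12.92
Sum = 66.78
66.78 is ≥ 44 and < 67 → Tier 3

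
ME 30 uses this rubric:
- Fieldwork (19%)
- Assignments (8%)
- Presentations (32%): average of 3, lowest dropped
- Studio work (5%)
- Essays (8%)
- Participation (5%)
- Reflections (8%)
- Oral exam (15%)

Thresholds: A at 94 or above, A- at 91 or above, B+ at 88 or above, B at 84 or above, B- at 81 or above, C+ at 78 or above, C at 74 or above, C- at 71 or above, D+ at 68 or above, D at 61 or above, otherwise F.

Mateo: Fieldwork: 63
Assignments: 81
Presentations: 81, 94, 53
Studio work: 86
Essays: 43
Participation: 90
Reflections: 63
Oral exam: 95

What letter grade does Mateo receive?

C

Presentations: drop 53 → average of remaining 2 = 175/2 = 87.5
Weighted total:
  Fieldwork 63 × 0.19 = 11.97
  Assignments 81 × 0.08 = 6.48
  Presentations 87.5 × 0.32 = 28
  Studio work 86 × 0.05 = 4.3
  Essays 43 × 0.08 = 3.44
  Participation 90 × 0.05 = 4.5
  Reflections 63 × 0.08 = 5.04
  Oral exam 95 × 0.15 = 14.25
Sum = 77.98
77.98 is ≥ 74 and < 78 → C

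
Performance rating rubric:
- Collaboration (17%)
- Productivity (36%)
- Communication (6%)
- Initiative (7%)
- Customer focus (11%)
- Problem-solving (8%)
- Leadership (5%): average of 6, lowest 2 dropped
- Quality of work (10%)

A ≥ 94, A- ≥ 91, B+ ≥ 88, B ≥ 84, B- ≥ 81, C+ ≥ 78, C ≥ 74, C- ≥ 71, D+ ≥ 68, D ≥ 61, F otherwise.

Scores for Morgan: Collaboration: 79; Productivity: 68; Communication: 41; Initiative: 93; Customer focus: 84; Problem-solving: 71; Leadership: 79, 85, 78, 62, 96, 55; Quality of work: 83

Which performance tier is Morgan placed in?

C

Leadership: drop 55, 62 → average of remaining 4 = 338/4 = 84.5
Weighted total:
  Collaboration 79 × 0.17 = 13.43
  Productivity 68 × 0.36 = 24.48
  Communication 41 × 0.06 = 2.46
  Initiative 93 × 0.07 = 6.51
  Customer focus 84 × 0.11 = 9.24
  Problem-solving 71 × 0.08 = 5.68
  Leadership 84.5 × 0.05 = 4.225
  Quality of work 83 × 0.1 = 8.3
Sum = 74.325
74.325 is ≥ 74 and < 78 → C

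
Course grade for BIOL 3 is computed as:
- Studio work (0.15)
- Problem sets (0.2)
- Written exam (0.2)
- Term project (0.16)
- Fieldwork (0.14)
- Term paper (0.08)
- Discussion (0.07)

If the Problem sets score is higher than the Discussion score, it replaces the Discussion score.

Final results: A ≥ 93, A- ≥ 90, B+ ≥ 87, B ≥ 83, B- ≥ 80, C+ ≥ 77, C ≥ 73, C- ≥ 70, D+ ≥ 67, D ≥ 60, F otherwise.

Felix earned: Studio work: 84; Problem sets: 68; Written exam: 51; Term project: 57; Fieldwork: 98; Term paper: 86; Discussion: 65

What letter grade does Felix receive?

C-

Problem sets (68) > Discussion (65), so Discussion counts as 68.
Weighted total:
  Studio work 84 × 0.15 = 12.6
  Problem sets 68 × 0.2 = 13.6
  Written exam 51 × 0.2 = 10.2
  Term project 57 × 0.16 = 9.12
  Fieldwork 98 × 0.14 = 13.72
  Term paper 86 × 0.08 = 6.88
  Discussion 68 × 0.07 = 4.76
Sum = 70.88
70.88 is ≥ 70 and < 73 → C-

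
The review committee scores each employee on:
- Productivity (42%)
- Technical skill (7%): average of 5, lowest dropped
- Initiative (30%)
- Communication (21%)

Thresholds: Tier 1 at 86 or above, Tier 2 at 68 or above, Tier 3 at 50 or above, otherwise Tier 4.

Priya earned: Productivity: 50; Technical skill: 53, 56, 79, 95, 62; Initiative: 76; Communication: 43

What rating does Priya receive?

Tier 3

Technical skill: drop 53 → average of remaining 4 = 292/4 = 73
Weighted total:
  Productivity 50 × 0.42 = 21
  Technical skill 73 × 0.07 = 5.11
  Initiative 76 × 0.3 = 22.8
  Communication 43 × 0.21 = 9.03
Sum = 57.94
57.94 is ≥ 50 and < 68 → Tier 3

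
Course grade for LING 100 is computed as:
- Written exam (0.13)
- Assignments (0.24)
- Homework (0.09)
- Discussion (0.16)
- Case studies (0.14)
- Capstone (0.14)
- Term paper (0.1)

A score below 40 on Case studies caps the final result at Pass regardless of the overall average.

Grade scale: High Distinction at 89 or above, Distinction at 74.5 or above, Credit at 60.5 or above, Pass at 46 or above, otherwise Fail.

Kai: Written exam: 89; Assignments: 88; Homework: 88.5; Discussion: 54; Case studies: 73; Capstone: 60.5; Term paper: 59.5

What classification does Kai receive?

Credit

Case studies score 73 ≥ 40: minimum met.
Weighted total:
  Written exam 89 × 0.13 = 11.57
  Assignments 88 × 0.24 = 21.12
  Homework 88.5 × 0.09 = 7.965
  Discussion 54 × 0.16 = 8.64
  Case studies 73 × 0.14 = 10.22
  Capstone 60.5 × 0.14 = 8.47
  Term paper 59.5 × 0.1 = 5.95
Sum = 73.935
73.935 is ≥ 60.5 and < 74.5 → Credit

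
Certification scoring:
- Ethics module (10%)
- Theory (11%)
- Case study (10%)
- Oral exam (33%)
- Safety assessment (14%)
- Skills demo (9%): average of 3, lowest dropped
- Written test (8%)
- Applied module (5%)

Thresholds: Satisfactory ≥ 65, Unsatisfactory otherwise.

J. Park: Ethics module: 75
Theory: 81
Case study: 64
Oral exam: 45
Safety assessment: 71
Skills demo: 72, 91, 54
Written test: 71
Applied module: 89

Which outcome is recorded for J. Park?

Skills demo: drop 54 → average of remaining 2 = 163/2 = 81.5
Weighted total:
  Ethics module 75 × 0.1 = 7.5
  Theory 81 × 0.11 = 8.91
  Case study 64 × 0.1 = 6.4
  Oral exam 45 × 0.33 = 14.85
  Safety assessment 71 × 0.14 = 9.94
  Skills demo 81.5 × 0.09 = 7.335
  Written test 71 × 0.08 = 5.68
  Applied module 89 × 0.05 = 4.45
Sum = 65.065
65.065 ≥ 65 → Satisfactory

Satisfactory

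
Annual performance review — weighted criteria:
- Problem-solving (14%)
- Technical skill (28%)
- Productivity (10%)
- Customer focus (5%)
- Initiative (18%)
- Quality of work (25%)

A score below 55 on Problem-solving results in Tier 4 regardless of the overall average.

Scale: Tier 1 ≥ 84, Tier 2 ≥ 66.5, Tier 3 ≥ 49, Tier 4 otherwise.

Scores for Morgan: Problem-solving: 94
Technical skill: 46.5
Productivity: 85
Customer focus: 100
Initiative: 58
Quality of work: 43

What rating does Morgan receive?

Tier 3

Problem-solving score 94 ≥ 55: minimum met.
Weighted total:
  Problem-solving 94 × 0.14 = 13.16
  Technical skill 46.5 × 0.28 = 13.02
  Productivity 85 × 0.1 = 8.5
  Customer focus 100 × 0.05 = 5
  Initiative 58 × 0.18 = 10.44
  Quality of work 43 × 0.25 = 10.75
Sum = 60.87
60.87 is ≥ 49 and < 66.5 → Tier 3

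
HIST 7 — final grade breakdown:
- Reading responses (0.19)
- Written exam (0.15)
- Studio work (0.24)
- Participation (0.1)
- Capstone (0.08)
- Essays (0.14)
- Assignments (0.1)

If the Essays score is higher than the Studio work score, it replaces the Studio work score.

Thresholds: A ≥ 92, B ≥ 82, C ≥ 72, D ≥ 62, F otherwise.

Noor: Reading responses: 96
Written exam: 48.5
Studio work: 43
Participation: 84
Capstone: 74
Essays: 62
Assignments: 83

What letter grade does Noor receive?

D

Essays (62) > Studio work (43), so Studio work counts as 62.
Weighted total:
  Reading responses 96 × 0.19 = 18.24
  Written exam 48.5 × 0.15 = 7.275
  Studio work 62 × 0.24 = 14.88
  Participation 84 × 0.1 = 8.4
  Capstone 74 × 0.08 = 5.92
  Essays 62 × 0.14 = 8.68
  Assignments 83 × 0.1 = 8.3
Sum = 71.695
71.695 is ≥ 62 and < 72 → D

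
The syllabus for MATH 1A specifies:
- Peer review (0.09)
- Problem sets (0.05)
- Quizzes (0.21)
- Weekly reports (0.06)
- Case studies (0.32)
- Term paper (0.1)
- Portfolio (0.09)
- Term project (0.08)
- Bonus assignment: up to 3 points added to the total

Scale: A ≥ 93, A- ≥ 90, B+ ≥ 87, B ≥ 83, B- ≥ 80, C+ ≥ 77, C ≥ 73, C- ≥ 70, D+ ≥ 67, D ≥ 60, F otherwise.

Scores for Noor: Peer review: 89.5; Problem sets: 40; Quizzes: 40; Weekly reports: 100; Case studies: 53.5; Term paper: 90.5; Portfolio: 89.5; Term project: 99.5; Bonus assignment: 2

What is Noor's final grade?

D+

Weighted total:
  Peer review 89.5 × 0.09 = 8.055
  Problem sets 40 × 0.05 = 2
  Quizzes 40 × 0.21 = 8.4
  Weekly reports 100 × 0.06 = 6
  Case studies 53.5 × 0.32 = 17.12
  Term paper 90.5 × 0.1 = 9.05
  Portfolio 89.5 × 0.09 = 8.055
  Term project 99.5 × 0.08 = 7.96
Sum = 66.64
Bonus assignment: 66.64 + 2 = 68.64
68.64 is ≥ 67 and < 70 → D+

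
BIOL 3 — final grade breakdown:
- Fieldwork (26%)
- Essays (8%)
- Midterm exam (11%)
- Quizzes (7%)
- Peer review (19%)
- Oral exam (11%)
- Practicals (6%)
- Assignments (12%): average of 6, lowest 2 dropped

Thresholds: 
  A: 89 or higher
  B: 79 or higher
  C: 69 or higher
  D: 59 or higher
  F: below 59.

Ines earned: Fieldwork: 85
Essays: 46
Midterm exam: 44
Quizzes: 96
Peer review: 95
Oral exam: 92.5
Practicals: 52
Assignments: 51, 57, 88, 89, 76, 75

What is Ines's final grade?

C

Assignments: drop 51, 57 → average of remaining 4 = 328/4 = 82
Weighted total:
  Fieldwork 85 × 0.26 = 22.1
  Essays 46 × 0.08 = 3.68
  Midterm exam 44 × 0.11 = 4.84
  Quizzes 96 × 0.07 = 6.72
  Peer review 95 × 0.19 = 18.05
  Oral exam 92.5 × 0.11 = 10.175
  Practicals 52 × 0.06 = 3.12
  Assignments 82 × 0.12 = 9.84
Sum = 78.525
78.525 is ≥ 69 and < 79 → C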